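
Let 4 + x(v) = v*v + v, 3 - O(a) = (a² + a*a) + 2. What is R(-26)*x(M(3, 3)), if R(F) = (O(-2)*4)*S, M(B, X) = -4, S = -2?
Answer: 448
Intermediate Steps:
O(a) = 1 - 2*a² (O(a) = 3 - ((a² + a*a) + 2) = 3 - ((a² + a²) + 2) = 3 - (2*a² + 2) = 3 - (2 + 2*a²) = 3 + (-2 - 2*a²) = 1 - 2*a²)
R(F) = 56 (R(F) = ((1 - 2*(-2)²)*4)*(-2) = ((1 - 2*4)*4)*(-2) = ((1 - 8)*4)*(-2) = -7*4*(-2) = -28*(-2) = 56)
x(v) = -4 + v + v² (x(v) = -4 + (v*v + v) = -4 + (v² + v) = -4 + (v + v²) = -4 + v + v²)
R(-26)*x(M(3, 3)) = 56*(-4 - 4 + (-4)²) = 56*(-4 - 4 + 16) = 56*8 = 448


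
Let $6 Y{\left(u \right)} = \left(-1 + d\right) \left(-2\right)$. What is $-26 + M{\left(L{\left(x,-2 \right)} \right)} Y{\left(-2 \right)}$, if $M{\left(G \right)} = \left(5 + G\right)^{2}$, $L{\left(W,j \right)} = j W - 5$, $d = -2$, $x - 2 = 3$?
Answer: $74$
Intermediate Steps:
$x = 5$ ($x = 2 + 3 = 5$)
$L{\left(W,j \right)} = -5 + W j$ ($L{\left(W,j \right)} = W j - 5 = -5 + W j$)
$Y{\left(u \right)} = 1$ ($Y{\left(u \right)} = \frac{\left(-1 - 2\right) \left(-2\right)}{6} = \frac{\left(-3\right) \left(-2\right)}{6} = \frac{1}{6} \cdot 6 = 1$)
$-26 + M{\left(L{\left(x,-2 \right)} \right)} Y{\left(-2 \right)} = -26 + \left(5 + \left(-5 + 5 \left(-2\right)\right)\right)^{2} \cdot 1 = -26 + \left(5 - 15\right)^{2} \cdot 1 = -26 + \left(-10\right)^{2} \cdot 1 = -26 + 100 \cdot 1 = -26 + 100 = 74$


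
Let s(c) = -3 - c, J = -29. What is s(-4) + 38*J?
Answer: -1101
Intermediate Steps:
s(-4) + 38*J = (-3 - 1*(-4)) + 38*(-29) = (-3 + 4) - 1102 = 1 - 1102 = -1101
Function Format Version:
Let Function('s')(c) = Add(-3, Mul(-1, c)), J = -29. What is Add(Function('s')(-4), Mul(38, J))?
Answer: -1101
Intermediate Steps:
Add(Function('s')(-4), Mul(38, J)) = Add(Add(-3, Mul(-1, -4)), Mul(38, -29)) = Add(Add(-3, 4), -1102) = Add(1, -1102) = -1101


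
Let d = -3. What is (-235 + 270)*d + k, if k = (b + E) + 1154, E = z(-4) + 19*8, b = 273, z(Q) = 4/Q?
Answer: 1473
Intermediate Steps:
E = 151 (E = 4/(-4) + 19*8 = 4*(-¼) + 152 = -1 + 152 = 151)
k = 1578 (k = (273 + 151) + 1154 = 424 + 1154 = 1578)
(-235 + 270)*d + k = (-235 + 270)*(-3) + 1578 = 35*(-3) + 1578 = -105 + 1578 = 1473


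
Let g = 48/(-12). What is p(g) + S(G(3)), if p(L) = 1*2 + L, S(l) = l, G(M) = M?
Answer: 1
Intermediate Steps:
g = -4 (g = 48*(-1/12) = -4)
p(L) = 2 + L
p(g) + S(G(3)) = (2 - 4) + 3 = -2 + 3 = 1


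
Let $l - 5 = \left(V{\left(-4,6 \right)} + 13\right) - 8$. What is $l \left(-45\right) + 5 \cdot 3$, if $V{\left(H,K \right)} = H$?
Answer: $-255$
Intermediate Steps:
$l = 6$ ($l = 5 + \left(\left(-4 + 13\right) - 8\right) = 5 + \left(9 - 8\right) = 5 + 1 = 6$)
$l \left(-45\right) + 5 \cdot 3 = 6 \left(-45\right) + 5 \cdot 3 = -270 + 15 = -255$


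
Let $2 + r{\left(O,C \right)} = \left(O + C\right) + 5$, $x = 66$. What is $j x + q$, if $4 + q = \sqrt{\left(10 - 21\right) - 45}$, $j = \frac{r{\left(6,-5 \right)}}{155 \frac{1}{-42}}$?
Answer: $- \frac{11708}{155} + 2 i \sqrt{14} \approx -75.536 + 7.4833 i$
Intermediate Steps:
$r{\left(O,C \right)} = 3 + C + O$ ($r{\left(O,C \right)} = -2 + \left(\left(O + C\right) + 5\right) = -2 + \left(\left(C + O\right) + 5\right) = -2 + \left(5 + C + O\right) = 3 + C + O$)
$j = - \frac{168}{155}$ ($j = \frac{3 - 5 + 6}{155 \frac{1}{-42}} = \frac{4}{155 \left(- \frac{1}{42}\right)} = \frac{4}{- \frac{155}{42}} = 4 \left(- \frac{42}{155}\right) = - \frac{168}{155} \approx -1.0839$)
$q = -4 + 2 i \sqrt{14}$ ($q = -4 + \sqrt{\left(10 - 21\right) - 45} = -4 + \sqrt{-11 - 45} = -4 + \sqrt{-56} = -4 + 2 i \sqrt{14} \approx -4.0 + 7.4833 i$)
$j x + q = \left(- \frac{168}{155}\right) 66 - \left(4 - 2 i \sqrt{14}\right) = - \frac{11088}{155} - \left(4 - 2 i \sqrt{14}\right) = - \frac{11708}{155} + 2 i \sqrt{14}$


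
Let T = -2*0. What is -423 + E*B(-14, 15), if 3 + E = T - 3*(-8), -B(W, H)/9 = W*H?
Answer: 39267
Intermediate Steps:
T = 0
B(W, H) = -9*H*W (B(W, H) = -9*W*H = -9*H*W)
E = 21 (E = -3 + (0 - 3*(-8)) = -3 + (0 + 24) = -3 + 24 = 21)
-423 + E*B(-14, 15) = -423 + 21*(-9*15*(-14)) = -423 + 21*1890 = -423 + 39690 = 39267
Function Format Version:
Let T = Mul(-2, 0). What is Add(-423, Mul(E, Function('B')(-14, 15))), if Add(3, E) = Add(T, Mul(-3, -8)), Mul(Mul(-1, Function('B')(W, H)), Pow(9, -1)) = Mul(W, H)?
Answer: 39267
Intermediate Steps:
T = 0
Function('B')(W, H) = Mul(-9, H, W) (Function('B')(W, H) = Mul(-9, Mul(W, H)) = Mul(-9, Mul(H, W)) = Mul(-9, H, W))
E = 21 (E = Add(-3, Add(0, Mul(-3, -8))) = Add(-3, Add(0, 24)) = Add(-3, 24) = 21)
Add(-423, Mul(E, Function('B')(-14, 15))) = Add(-423, Mul(21, Mul(-9, 15, -14))) = Add(-423, Mul(21, 1890)) = Add(-423, 39690) = 39267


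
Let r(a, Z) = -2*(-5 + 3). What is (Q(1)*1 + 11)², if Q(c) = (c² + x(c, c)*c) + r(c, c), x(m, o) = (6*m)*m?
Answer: 484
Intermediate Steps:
x(m, o) = 6*m²
r(a, Z) = 4 (r(a, Z) = -2*(-2) = 4)
Q(c) = 4 + c² + 6*c³ (Q(c) = (c² + (6*c²)*c) + 4 = (c² + 6*c³) + 4 = 4 + c² + 6*c³)
(Q(1)*1 + 11)² = ((4 + 1² + 6*1³)*1 + 11)² = ((4 + 1 + 6*1)*1 + 11)² = ((4 + 1 + 6)*1 + 11)² = (11*1 + 11)² = (11 + 11)² = 22² = 484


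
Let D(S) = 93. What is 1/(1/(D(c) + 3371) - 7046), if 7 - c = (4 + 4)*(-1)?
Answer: -3464/24407343 ≈ -0.00014192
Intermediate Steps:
c = 15 (c = 7 - (4 + 4)*(-1) = 7 - 8*(-1) = 7 - 1*(-8) = 7 + 8 = 15)
1/(1/(D(c) + 3371) - 7046) = 1/(1/(93 + 3371) - 7046) = 1/(1/3464 - 7046) = 1/(-24407343/3464) = -3464/24407343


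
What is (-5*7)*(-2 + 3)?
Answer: -35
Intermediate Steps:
(-5*7)*(-2 + 3) = -35*1 = -35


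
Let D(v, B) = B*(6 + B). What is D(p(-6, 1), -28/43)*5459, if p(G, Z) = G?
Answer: -35155960/1849 ≈ -19014.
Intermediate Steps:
D(p(-6, 1), -28/43)*5459 = ((-28/43)*(6 - 28/43))*5459 = ((-28*1/43)*(6 - 28*1/43))*5459 = -28*(6 - 28/43)/43*5459 = -28/43*230/43*5459 = -6440/1849*5459 = -35155960/1849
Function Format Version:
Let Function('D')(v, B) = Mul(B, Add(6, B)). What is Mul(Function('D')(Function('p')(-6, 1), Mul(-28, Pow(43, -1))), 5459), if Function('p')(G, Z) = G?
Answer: Rational(-35155960, 1849) ≈ -19014.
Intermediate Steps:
Mul(Function('D')(Function('p')(-6, 1), Mul(-28, Pow(43, -1))), 5459) = Mul(Mul(Mul(-28, Pow(43, -1)), Add(6, Mul(-28, Pow(43, -1)))), 5459) = Mul(Mul(Mul(-28, Rational(1, 43)), Add(6, Mul(-28, Rational(1, 43)))), 5459) = Mul(Mul(Rational(-28, 43), Add(6, Rational(-28, 43))), 5459) = Mul(Mul(Rational(-28, 43), Rational(230, 43)), 5459) = Mul(Rational(-6440, 1849), 5459) = Rational(-35155960, 1849)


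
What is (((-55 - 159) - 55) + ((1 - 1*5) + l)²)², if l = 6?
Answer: 70225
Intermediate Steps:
(((-55 - 159) - 55) + ((1 - 1*5) + l)²)² = (((-55 - 159) - 55) + ((1 - 1*5) + 6)²)² = ((-214 - 55) + ((1 - 5) + 6)²)² = (-269 + (-4 + 6)²)² = (-269 + 2²)² = (-269 + 4)² = (-265)² = 70225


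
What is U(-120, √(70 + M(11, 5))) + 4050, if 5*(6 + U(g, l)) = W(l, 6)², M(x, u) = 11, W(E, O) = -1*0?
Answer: 4044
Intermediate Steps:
W(E, O) = 0
U(g, l) = -6 (U(g, l) = -6 + (⅕)*0² = -6 + (⅕)*0 = -6 + 0 = -6)
U(-120, √(70 + M(11, 5))) + 4050 = -6 + 4050 = 4044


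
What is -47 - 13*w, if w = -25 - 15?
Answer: 473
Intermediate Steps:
w = -40
-47 - 13*w = -47 - 13*(-40) = -47 + 520 = 473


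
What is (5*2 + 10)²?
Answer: 400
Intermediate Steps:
(5*2 + 10)² = (10 + 10)² = 20² = 400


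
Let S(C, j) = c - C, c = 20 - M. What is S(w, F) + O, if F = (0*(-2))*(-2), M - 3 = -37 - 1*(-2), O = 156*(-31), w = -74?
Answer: -4710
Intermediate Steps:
O = -4836
M = -32 (M = 3 + (-37 - 1*(-2)) = 3 + (-37 + 2) = 3 - 35 = -32)
c = 52 (c = 20 - 1*(-32) = 20 + 32 = 52)
F = 0 (F = 0*(-2) = 0)
S(C, j) = 52 - C
S(w, F) + O = (52 - 1*(-74)) - 4836 = (52 + 74) - 4836 = 126 - 4836 = -4710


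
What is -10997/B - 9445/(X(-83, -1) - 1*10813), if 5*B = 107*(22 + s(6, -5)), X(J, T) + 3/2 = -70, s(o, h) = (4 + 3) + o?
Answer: -32177869/2329283 ≈ -13.814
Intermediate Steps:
s(o, h) = 7 + o
X(J, T) = -143/2 (X(J, T) = -3/2 - 70 = -143/2)
B = 749 (B = (107*(22 + (7 + 6)))/5 = (107*(22 + 13))/5 = (107*35)/5 = (⅕)*3745 = 749)
-10997/B - 9445/(X(-83, -1) - 1*10813) = -10997/749 - 9445/(-143/2 - 1*10813) = -10997*1/749 - 9445/(-143/2 - 10813) = -1571/107 - 9445/(-21769/2) = -1571/107 - 9445*(-2/21769) = -1571/107 + 18890/21769 = -32177869/2329283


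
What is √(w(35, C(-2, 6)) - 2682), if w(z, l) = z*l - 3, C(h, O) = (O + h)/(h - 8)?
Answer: I*√2699 ≈ 51.952*I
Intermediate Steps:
C(h, O) = (O + h)/(-8 + h)
w(z, l) = -3 + l*z (w(z, l) = l*z - 3 = -3 + l*z)
√(w(35, C(-2, 6)) - 2682) = √((-3 + ((6 - 2)/(-8 - 2))*35) - 2682) = √((-3 + (4/(-10))*35) - 2682) = √((-3 - ⅒*4*35) - 2682) = √((-3 - ⅖*35) - 2682) = √((-3 - 14) - 2682) = √(-17 - 2682) = √(-2699) = I*√2699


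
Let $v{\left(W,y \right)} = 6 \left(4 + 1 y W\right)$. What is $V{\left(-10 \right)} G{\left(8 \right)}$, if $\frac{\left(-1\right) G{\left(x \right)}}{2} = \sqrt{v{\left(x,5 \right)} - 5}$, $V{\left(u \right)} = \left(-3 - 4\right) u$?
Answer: $- 140 \sqrt{259} \approx -2253.1$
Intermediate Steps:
$v{\left(W,y \right)} = 24 + 6 W y$ ($v{\left(W,y \right)} = 6 \left(4 + y W\right) = 6 \left(4 + W y\right) = 24 + 6 W y$)
$V{\left(u \right)} = - 7 u$
$G{\left(x \right)} = - 2 \sqrt{19 + 30 x}$ ($G{\left(x \right)} = - 2 \sqrt{\left(24 + 6 x 5\right) - 5} = - 2 \sqrt{\left(24 + 30 x\right) - 5} = - 2 \sqrt{19 + 30 x}$)
$V{\left(-10 \right)} G{\left(8 \right)} = \left(-7\right) \left(-10\right) \left(- 2 \sqrt{19 + 30 \cdot 8}\right) = 70 \left(- 2 \sqrt{19 + 240}\right) = 70 \left(- 2 \sqrt{259}\right) = - 140 \sqrt{259}$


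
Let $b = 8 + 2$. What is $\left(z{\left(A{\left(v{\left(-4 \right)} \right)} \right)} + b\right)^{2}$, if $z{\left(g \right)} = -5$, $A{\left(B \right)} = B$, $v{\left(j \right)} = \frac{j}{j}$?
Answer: $25$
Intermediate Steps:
$v{\left(j \right)} = 1$
$b = 10$
$\left(z{\left(A{\left(v{\left(-4 \right)} \right)} \right)} + b\right)^{2} = \left(-5 + 10\right)^{2} = 5^{2} = 25$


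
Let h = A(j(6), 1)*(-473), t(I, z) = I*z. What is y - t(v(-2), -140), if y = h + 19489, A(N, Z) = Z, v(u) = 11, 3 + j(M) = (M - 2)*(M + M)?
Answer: 20556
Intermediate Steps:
j(M) = -3 + 2*M*(-2 + M) (j(M) = -3 + (M - 2)*(M + M) = -3 + (-2 + M)*(2*M) = -3 + 2*M*(-2 + M))
h = -473 (h = 1*(-473) = -473)
y = 19016 (y = -473 + 19489 = 19016)
y - t(v(-2), -140) = 19016 - 11*(-140) = 19016 - 1*(-1540) = 19016 + 1540 = 20556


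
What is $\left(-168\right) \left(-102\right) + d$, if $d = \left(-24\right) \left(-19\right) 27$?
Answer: $29448$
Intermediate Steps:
$d = 12312$ ($d = 456 \cdot 27 = 12312$)
$\left(-168\right) \left(-102\right) + d = \left(-168\right) \left(-102\right) + 12312 = 17136 + 12312 = 29448$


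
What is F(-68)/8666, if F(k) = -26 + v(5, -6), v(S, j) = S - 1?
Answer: -11/4333 ≈ -0.0025387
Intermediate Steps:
v(S, j) = -1 + S
F(k) = -22 (F(k) = -26 + (-1 + 5) = -26 + 4 = -22)
F(-68)/8666 = -22/8666 = -22*1/8666 = -11/4333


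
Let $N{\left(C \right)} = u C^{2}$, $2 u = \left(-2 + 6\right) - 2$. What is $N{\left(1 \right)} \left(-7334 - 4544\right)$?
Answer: $-11878$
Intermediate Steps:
$u = 1$ ($u = \frac{\left(-2 + 6\right) - 2}{2} = \frac{4 - 2}{2} = \frac{1}{2} \cdot 2 = 1$)
$N{\left(C \right)} = C^{2}$ ($N{\left(C \right)} = 1 C^{2} = C^{2}$)
$N{\left(1 \right)} \left(-7334 - 4544\right) = 1^{2} \left(-7334 - 4544\right) = 1 \left(-7334 - 4544\right) = 1 \left(-11878\right) = -11878$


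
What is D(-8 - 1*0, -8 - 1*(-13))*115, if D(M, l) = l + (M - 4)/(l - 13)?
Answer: 1495/2 ≈ 747.50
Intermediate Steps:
D(M, l) = l + (-4 + M)/(-13 + l)
D(-8 - 1*0, -8 - 1*(-13))*115 = ((-4 + (-8 - 1*0) + (-8 - 1*(-13))² - 13*(-8 - 1*(-13)))/(-13 + (-8 - 1*(-13))))*115 = ((-4 + (-8 + 0) + (-8 + 13)² - 13*(-8 + 13))/(-13 + (-8 + 13)))*115 = ((-4 - 8 + 5² - 13*5)/(-13 + 5))*115 = ((-4 - 8 + 25 - 65)/(-8))*115 = -⅛*(-52)*115 = (13/2)*115 = 1495/2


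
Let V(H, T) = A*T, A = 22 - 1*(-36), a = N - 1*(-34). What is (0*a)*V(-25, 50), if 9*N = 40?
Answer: 0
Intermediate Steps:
N = 40/9 (N = (⅑)*40 = 40/9 ≈ 4.4444)
a = 346/9 (a = 40/9 - 1*(-34) = 40/9 + 34 = 346/9 ≈ 38.444)
A = 58 (A = 22 + 36 = 58)
V(H, T) = 58*T
(0*a)*V(-25, 50) = (0*(346/9))*(58*50) = 0*2900 = 0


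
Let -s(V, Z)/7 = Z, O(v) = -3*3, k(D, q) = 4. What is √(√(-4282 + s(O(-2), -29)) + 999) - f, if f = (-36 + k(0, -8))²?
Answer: -1024 + √(999 + I*√4079) ≈ -992.38 + 1.0098*I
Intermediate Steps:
O(v) = -9
s(V, Z) = -7*Z
f = 1024 (f = (-36 + 4)² = (-32)² = 1024)
√(√(-4282 + s(O(-2), -29)) + 999) - f = √(√(-4282 - 7*(-29)) + 999) - 1*1024 = √(√(-4282 + 203) + 999) - 1024 = √(√(-4079) + 999) - 1024 = √(I*√4079 + 999) - 1024 = √(999 + I*√4079) - 1024 = -1024 + √(999 + I*√4079)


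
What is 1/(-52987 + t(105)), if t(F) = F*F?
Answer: -1/41962 ≈ -2.3831e-5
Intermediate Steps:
t(F) = F²
1/(-52987 + t(105)) = 1/(-52987 + 105²) = 1/(-52987 + 11025) = 1/(-41962) = -1/41962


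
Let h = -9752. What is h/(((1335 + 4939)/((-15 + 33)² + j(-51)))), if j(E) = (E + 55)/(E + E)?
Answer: -80561272/159987 ≈ -503.55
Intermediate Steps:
j(E) = (55 + E)/(2*E) (j(E) = (55 + E)/((2*E)) = (55 + E)*(1/(2*E)) = (55 + E)/(2*E))
h/(((1335 + 4939)/((-15 + 33)² + j(-51)))) = -9752*((-15 + 33)² + (½)*(55 - 51)/(-51))/(1335 + 4939) = -9752/(6274/(18² + (½)*(-1/51)*4)) = -9752/(6274/(324 - 2/51)) = -9752/(6274/(16522/51)) = -9752/(6274*(51/16522)) = -9752/159987/8261 = -9752*8261/159987 = -80561272/159987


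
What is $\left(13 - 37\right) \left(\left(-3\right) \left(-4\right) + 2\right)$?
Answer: $-336$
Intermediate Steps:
$\left(13 - 37\right) \left(\left(-3\right) \left(-4\right) + 2\right) = - 24 \left(12 + 2\right) = \left(-24\right) 14 = -336$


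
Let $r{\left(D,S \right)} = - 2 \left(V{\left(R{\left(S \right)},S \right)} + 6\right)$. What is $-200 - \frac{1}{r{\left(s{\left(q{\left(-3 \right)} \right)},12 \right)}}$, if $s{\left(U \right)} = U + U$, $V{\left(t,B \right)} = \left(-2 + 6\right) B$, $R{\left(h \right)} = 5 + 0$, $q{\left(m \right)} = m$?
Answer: $- \frac{21599}{108} \approx -199.99$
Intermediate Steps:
$R{\left(h \right)} = 5$
$V{\left(t,B \right)} = 4 B$
$s{\left(U \right)} = 2 U$
$r{\left(D,S \right)} = -12 - 8 S$ ($r{\left(D,S \right)} = - 2 \left(4 S + 6\right) = - 2 \left(6 + 4 S\right) = -12 - 8 S$)
$-200 - \frac{1}{r{\left(s{\left(q{\left(-3 \right)} \right)},12 \right)}} = -200 - \frac{1}{-12 - 96} = -200 - \frac{1}{-108} = -200 - - \frac{1}{108} = -200 + \frac{1}{108} = - \frac{21599}{108}$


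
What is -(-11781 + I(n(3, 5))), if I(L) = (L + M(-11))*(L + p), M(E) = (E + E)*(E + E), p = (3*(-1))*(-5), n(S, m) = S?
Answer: 3015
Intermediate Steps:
p = 15 (p = -3*(-5) = 15)
M(E) = 4*E² (M(E) = (2*E)*(2*E) = 4*E²)
I(L) = (15 + L)*(484 + L) (I(L) = (L + 4*(-11)²)*(L + 15) = (L + 4*121)*(15 + L) = (L + 484)*(15 + L) = (484 + L)*(15 + L) = (15 + L)*(484 + L))
-(-11781 + I(n(3, 5))) = -(-11781 + (7260 + 3² + 499*3)) = -(-11781 + (7260 + 9 + 1497)) = -(-11781 + 8766) = -1*(-3015) = 3015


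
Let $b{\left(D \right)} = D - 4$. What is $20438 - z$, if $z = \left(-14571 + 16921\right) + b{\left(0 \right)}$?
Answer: $18092$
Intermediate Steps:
$b{\left(D \right)} = -4 + D$
$z = 2346$ ($z = \left(-14571 + 16921\right) + \left(-4 + 0\right) = 2350 - 4 = 2346$)
$20438 - z = 20438 - 2346 = 18092$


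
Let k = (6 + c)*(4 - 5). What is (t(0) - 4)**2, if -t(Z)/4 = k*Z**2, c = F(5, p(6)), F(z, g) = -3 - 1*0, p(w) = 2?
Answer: 16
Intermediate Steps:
F(z, g) = -3 (F(z, g) = -3 + 0 = -3)
c = -3
k = -3 (k = (6 - 3)*(4 - 5) = 3*(-1) = -3)
t(Z) = 12*Z**2 (t(Z) = -(-12)*Z**2 = 12*Z**2)
(t(0) - 4)**2 = (12*0**2 - 4)**2 = (12*0 - 4)**2 = (0 - 4)**2 = (-4)**2 = 16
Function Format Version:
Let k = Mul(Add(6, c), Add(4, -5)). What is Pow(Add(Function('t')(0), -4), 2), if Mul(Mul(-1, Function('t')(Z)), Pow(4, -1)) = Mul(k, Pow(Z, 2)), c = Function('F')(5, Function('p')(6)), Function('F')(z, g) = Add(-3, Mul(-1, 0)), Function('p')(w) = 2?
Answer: 16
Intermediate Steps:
Function('F')(z, g) = -3 (Function('F')(z, g) = Add(-3, 0) = -3)
c = -3
k = -3 (k = Mul(Add(6, -3), Add(4, -5)) = Mul(3, -1) = -3)
Function('t')(Z) = Mul(12, Pow(Z, 2)) (Function('t')(Z) = Mul(-4, Mul(-3, Pow(Z, 2))) = Mul(12, Pow(Z, 2)))
Pow(Add(Function('t')(0), -4), 2) = Pow(Add(Mul(12, Pow(0, 2)), -4), 2) = Pow(Add(Mul(12, 0), -4), 2) = Pow(Add(0, -4), 2) = Pow(-4, 2) = 16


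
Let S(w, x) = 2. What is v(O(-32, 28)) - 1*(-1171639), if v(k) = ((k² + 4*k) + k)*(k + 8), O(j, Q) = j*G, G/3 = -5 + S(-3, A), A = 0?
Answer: 26149303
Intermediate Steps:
G = -9 (G = 3*(-5 + 2) = 3*(-3) = -9)
O(j, Q) = -9*j (O(j, Q) = j*(-9) = -9*j)
v(k) = (8 + k)*(k² + 5*k) (v(k) = (k² + 5*k)*(8 + k) = (8 + k)*(k² + 5*k))
v(O(-32, 28)) - 1*(-1171639) = (-9*(-32))*(40 + (-9*(-32))² + 13*(-9*(-32))) - 1*(-1171639) = 288*(40 + 288² + 13*288) + 1171639 = 288*(40 + 82944 + 3744) + 1171639 = 288*86728 + 1171639 = 24977664 + 1171639 = 26149303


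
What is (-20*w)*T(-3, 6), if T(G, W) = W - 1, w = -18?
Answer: 1800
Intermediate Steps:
T(G, W) = -1 + W
(-20*w)*T(-3, 6) = (-20*(-18))*(-1 + 6) = 360*5 = 1800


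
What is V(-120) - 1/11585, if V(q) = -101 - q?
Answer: 220114/11585 ≈ 19.000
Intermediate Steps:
V(-120) - 1/11585 = (-101 - 1*(-120)) - 1/11585 = (-101 + 120) - 1*1/11585 = 19 - 1/11585 = 220114/11585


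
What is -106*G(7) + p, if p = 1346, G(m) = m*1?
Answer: 604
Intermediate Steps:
G(m) = m
-106*G(7) + p = -106*7 + 1346 = -742 + 1346 = 604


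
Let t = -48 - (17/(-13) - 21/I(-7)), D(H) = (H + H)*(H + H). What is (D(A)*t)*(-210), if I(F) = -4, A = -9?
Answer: 45944010/13 ≈ 3.5342e+6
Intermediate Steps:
D(H) = 4*H² (D(H) = (2*H)*(2*H) = 4*H²)
t = -2701/52 (t = -48 - (17/(-13) - 21/(-4)) = -48 - (17*(-1/13) - 21*(-¼)) = -48 - (-17/13 + 21/4) = -48 - 1*205/52 = -48 - 205/52 = -2701/52 ≈ -51.942)
(D(A)*t)*(-210) = ((4*(-9)²)*(-2701/52))*(-210) = ((4*81)*(-2701/52))*(-210) = (324*(-2701/52))*(-210) = -218781/13*(-210) = 45944010/13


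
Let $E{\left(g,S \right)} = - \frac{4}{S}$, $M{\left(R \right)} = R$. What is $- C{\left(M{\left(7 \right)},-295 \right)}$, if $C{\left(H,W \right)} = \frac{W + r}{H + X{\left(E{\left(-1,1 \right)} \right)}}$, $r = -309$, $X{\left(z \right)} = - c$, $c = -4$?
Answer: $\frac{604}{11} \approx 54.909$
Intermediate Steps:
$X{\left(z \right)} = 4$ ($X{\left(z \right)} = \left(-1\right) \left(-4\right) = 4$)
$C{\left(H,W \right)} = \frac{-309 + W}{4 + H}$ ($C{\left(H,W \right)} = \frac{W - 309}{H + 4} = \frac{-309 + W}{4 + H}$)
$- C{\left(M{\left(7 \right)},-295 \right)} = - \frac{-309 - 295}{4 + 7} = - \frac{-604}{11} = \left(-1\right) \left(- \frac{604}{11}\right) = \frac{604}{11}$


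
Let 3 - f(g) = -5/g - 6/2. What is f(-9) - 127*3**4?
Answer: -92534/9 ≈ -10282.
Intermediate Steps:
f(g) = 6 + 5/g (f(g) = 3 - (-5/g - 6/2) = 3 - (-5/g - 6*1/2) = 3 - (-5/g - 3) = 3 - (-3 - 5/g) = 3 + (3 + 5/g) = 6 + 5/g)
f(-9) - 127*3**4 = (6 + 5/(-9)) - 127*3**4 = (6 + 5*(-1/9)) - 127*81 = (6 - 5/9) - 10287 = 49/9 - 10287 = -92534/9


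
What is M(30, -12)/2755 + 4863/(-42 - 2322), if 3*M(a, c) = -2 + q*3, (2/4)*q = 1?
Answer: -13394413/6512820 ≈ -2.0566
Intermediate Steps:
q = 2 (q = 2*1 = 2)
M(a, c) = 4/3 (M(a, c) = (-2 + 2*3)/3 = (-2 + 6)/3 = (1/3)*4 = 4/3)
M(30, -12)/2755 + 4863/(-42 - 2322) = (4/3)/2755 + 4863/(-42 - 2322) = (4/3)*(1/2755) + 4863/(-2364) = 4/8265 + 4863*(-1/2364) = 4/8265 - 1621/788 = -13394413/6512820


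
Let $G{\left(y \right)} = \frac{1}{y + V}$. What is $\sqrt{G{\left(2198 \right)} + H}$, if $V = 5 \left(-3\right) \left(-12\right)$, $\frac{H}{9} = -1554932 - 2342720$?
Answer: $\frac{i \sqrt{198366929388934}}{2378} \approx 5922.7 i$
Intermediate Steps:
$H = -35078868$ ($H = 9 \left(-1554932 - 2342720\right) = 9 \left(-3897652\right) = -35078868$)
$V = 180$ ($V = \left(-15\right) \left(-12\right) = 180$)
$G{\left(y \right)} = \frac{1}{180 + y}$ ($G{\left(y \right)} = \frac{1}{y + 180} = \frac{1}{180 + y}$)
$\sqrt{G{\left(2198 \right)} + H} = \sqrt{\frac{1}{180 + 2198} - 35078868} = \sqrt{\frac{1}{2378} - 35078868} = \sqrt{- \frac{83417548103}{2378}} = \frac{i \sqrt{198366929388934}}{2378}$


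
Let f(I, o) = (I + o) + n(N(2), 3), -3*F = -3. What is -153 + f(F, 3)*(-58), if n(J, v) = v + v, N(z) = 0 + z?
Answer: -733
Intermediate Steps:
F = 1 (F = -1/3*(-3) = 1)
N(z) = z
n(J, v) = 2*v
f(I, o) = 6 + I + o (f(I, o) = (I + o) + 2*3 = (I + o) + 6 = 6 + I + o)
-153 + f(F, 3)*(-58) = -153 + (6 + 1 + 3)*(-58) = -153 + 10*(-58) = -153 - 580 = -733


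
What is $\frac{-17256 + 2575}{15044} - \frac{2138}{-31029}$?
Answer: $- \frac{423372677}{466800276} \approx -0.90697$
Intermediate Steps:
$\frac{-17256 + 2575}{15044} - \frac{2138}{-31029} = \left(-14681\right) \frac{1}{15044} - - \frac{2138}{31029} = - \frac{14681}{15044} + \frac{2138}{31029} = - \frac{423372677}{466800276}$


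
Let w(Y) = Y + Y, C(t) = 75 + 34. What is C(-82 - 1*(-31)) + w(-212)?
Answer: -315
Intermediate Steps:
C(t) = 109
w(Y) = 2*Y
C(-82 - 1*(-31)) + w(-212) = 109 + 2*(-212) = 109 - 424 = -315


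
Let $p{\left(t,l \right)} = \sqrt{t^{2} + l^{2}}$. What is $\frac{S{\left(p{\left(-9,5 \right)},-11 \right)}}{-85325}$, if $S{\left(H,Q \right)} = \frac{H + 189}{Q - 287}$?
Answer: $\frac{189}{25426850} + \frac{\sqrt{106}}{25426850} \approx 7.838 \cdot 10^{-6}$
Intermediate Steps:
$p{\left(t,l \right)} = \sqrt{l^{2} + t^{2}}$
$S{\left(H,Q \right)} = \frac{189 + H}{-287 + Q}$
$\frac{S{\left(p{\left(-9,5 \right)},-11 \right)}}{-85325} = \frac{\frac{1}{-287 - 11} \left(189 + \sqrt{5^{2} + \left(-9\right)^{2}}\right)}{-85325} = \frac{189 + \sqrt{25 + 81}}{-298} \left(- \frac{1}{85325}\right) = - \frac{189 + \sqrt{106}}{298} \left(- \frac{1}{85325}\right) = \left(- \frac{189}{298} - \frac{\sqrt{106}}{298}\right) \left(- \frac{1}{85325}\right) = \frac{189}{25426850} + \frac{\sqrt{106}}{25426850}$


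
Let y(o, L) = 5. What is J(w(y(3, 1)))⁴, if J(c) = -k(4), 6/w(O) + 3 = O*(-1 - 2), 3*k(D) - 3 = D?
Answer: 2401/81 ≈ 29.642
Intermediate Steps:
k(D) = 1 + D/3
w(O) = 6/(-3 - 3*O) (w(O) = 6/(-3 + O*(-1 - 2)) = 6/(-3 + O*(-3)) = 6/(-3 - 3*O))
J(c) = -7/3 (J(c) = -(1 + (⅓)*4) = -(1 + 4/3) = -1*7/3 = -7/3)
J(w(y(3, 1)))⁴ = (-7/3)⁴ = 2401/81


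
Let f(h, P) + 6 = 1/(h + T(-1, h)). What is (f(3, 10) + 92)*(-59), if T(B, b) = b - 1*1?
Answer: -25429/5 ≈ -5085.8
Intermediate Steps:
T(B, b) = -1 + b (T(B, b) = b - 1 = -1 + b)
f(h, P) = -6 + 1/(-1 + 2*h) (f(h, P) = -6 + 1/(h + (-1 + h)) = -6 + 1/(-1 + 2*h))
(f(3, 10) + 92)*(-59) = ((7 - 12*3)/(-1 + 2*3) + 92)*(-59) = ((7 - 36)/(-1 + 6) + 92)*(-59) = (-29/5 + 92)*(-59) = (431/5)*(-59) = -25429/5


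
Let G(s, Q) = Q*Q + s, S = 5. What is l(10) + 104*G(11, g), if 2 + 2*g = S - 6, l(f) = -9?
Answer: 1369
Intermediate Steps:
g = -3/2 (g = -1 + (5 - 6)/2 = -1 + (½)*(-1) = -1 - ½ = -3/2 ≈ -1.5000)
G(s, Q) = s + Q² (G(s, Q) = Q² + s = s + Q²)
l(10) + 104*G(11, g) = -9 + 104*(11 + (-3/2)²) = -9 + 104*(11 + 9/4) = -9 + 104*(53/4) = -9 + 1378 = 1369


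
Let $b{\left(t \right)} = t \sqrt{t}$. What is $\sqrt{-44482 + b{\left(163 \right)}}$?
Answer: $\sqrt{-44482 + 163 \sqrt{163}} \approx 205.92 i$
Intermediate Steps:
$b{\left(t \right)} = t^{\frac{3}{2}}$
$\sqrt{-44482 + b{\left(163 \right)}} = \sqrt{-44482 + 163^{\frac{3}{2}}} = \sqrt{-44482 + 163 \sqrt{163}}$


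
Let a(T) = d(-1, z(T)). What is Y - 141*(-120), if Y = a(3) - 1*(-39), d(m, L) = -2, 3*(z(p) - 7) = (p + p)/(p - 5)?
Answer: 16957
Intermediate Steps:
z(p) = 7 + 2*p/(3*(-5 + p)) (z(p) = 7 + ((p + p)/(p - 5))/3 = 7 + ((2*p)/(-5 + p))/3 = 7 + (2*p/(-5 + p))/3 = 7 + 2*p/(3*(-5 + p)))
a(T) = -2
Y = 37 (Y = -2 - 1*(-39) = -2 + 39 = 37)
Y - 141*(-120) = 37 - 141*(-120) = 37 + 16920 = 16957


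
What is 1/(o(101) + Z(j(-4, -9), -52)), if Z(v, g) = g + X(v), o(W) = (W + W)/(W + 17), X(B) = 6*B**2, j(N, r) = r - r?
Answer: -59/2967 ≈ -0.019885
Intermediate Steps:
j(N, r) = 0
o(W) = 2*W/(17 + W) (o(W) = (2*W)/(17 + W) = 2*W/(17 + W))
Z(v, g) = g + 6*v**2
1/(o(101) + Z(j(-4, -9), -52)) = 1/(2*101/(17 + 101) + (-52 + 6*0**2)) = 1/(2*101/118 + (-52 + 6*0)) = 1/(2*101*(1/118) + (-52 + 0)) = 1/(101/59 - 52) = 1/(-2967/59) = -59/2967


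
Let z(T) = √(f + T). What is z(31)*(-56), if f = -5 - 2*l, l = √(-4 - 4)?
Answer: -56*√(26 - 4*I*√2) ≈ -287.21 + 30.883*I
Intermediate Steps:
l = 2*I*√2 (l = √(-8) = 2*I*√2 ≈ 2.8284*I)
f = -5 - 4*I*√2 ≈ -5.0 - 5.6569*I
z(T) = √(-5 + T - 4*I*√2) (z(T) = √((-5 - 4*I*√2) + T) = √(-5 + T - 4*I*√2))
z(31)*(-56) = √(-5 + 31 - 4*I*√2)*(-56) = √(26 - 4*I*√2)*(-56) = -56*√(26 - 4*I*√2)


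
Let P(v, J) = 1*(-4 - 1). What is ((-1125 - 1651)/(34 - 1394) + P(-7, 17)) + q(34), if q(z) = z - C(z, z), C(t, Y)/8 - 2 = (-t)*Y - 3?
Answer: 1578797/170 ≈ 9287.0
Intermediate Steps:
C(t, Y) = -8 - 8*Y*t (C(t, Y) = 16 + 8*((-t)*Y - 3) = 16 + 8*(-Y*t - 3) = 16 + 8*(-3 - Y*t) = 16 + (-24 - 8*Y*t) = -8 - 8*Y*t)
q(z) = 8 + z + 8*z² (q(z) = z - (-8 - 8*z*z) = z - (-8 - 8*z²) = z + (8 + 8*z²) = 8 + z + 8*z²)
P(v, J) = -5 (P(v, J) = 1*(-5) = -5)
((-1125 - 1651)/(34 - 1394) + P(-7, 17)) + q(34) = ((-1125 - 1651)/(34 - 1394) - 5) + (8 + 34 + 8*34²) = (-2776/(-1360) - 5) + (8 + 34 + 8*1156) = (-2776*(-1/1360) - 5) + (8 + 34 + 9248) = (347/170 - 5) + 9290 = -503/170 + 9290 = 1578797/170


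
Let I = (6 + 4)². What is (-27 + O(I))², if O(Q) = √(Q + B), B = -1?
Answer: 828 - 162*√11 ≈ 290.71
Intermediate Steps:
I = 100 (I = 10² = 100)
O(Q) = √(-1 + Q) (O(Q) = √(Q - 1) = √(-1 + Q))
(-27 + O(I))² = (-27 + √(-1 + 100))² = (-27 + √99)² = (-27 + 3*√11)²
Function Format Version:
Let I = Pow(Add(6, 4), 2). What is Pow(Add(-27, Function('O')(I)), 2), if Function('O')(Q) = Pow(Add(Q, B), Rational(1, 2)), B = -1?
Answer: Add(828, Mul(-162, Pow(11, Rational(1, 2)))) ≈ 290.71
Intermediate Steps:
I = 100 (I = Pow(10, 2) = 100)
Function('O')(Q) = Pow(Add(-1, Q), Rational(1, 2)) (Function('O')(Q) = Pow(Add(Q, -1), Rational(1, 2)) = Pow(Add(-1, Q), Rational(1, 2)))
Pow(Add(-27, Function('O')(I)), 2) = Pow(Add(-27, Pow(Add(-1, 100), Rational(1, 2))), 2) = Pow(Add(-27, Pow(99, Rational(1, 2))), 2) = Pow(Add(-27, Mul(3, Pow(11, Rational(1, 2)))), 2)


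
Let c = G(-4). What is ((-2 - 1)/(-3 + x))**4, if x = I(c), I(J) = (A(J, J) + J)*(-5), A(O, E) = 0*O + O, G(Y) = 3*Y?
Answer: 1/2313441 ≈ 4.3226e-7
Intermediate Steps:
c = -12 (c = 3*(-4) = -12)
A(O, E) = O (A(O, E) = 0 + O = O)
I(J) = -10*J (I(J) = (J + J)*(-5) = (2*J)*(-5) = -10*J)
x = 120 (x = -10*(-12) = 120)
((-2 - 1)/(-3 + x))**4 = ((-2 - 1)/(-3 + 120))**4 = (-3/117)**4 = (-3*1/117)**4 = (-1/39)**4 = 1/2313441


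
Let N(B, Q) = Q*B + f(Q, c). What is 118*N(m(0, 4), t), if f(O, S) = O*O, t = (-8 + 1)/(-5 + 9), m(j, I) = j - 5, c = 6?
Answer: 11151/8 ≈ 1393.9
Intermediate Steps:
m(j, I) = -5 + j
t = -7/4 ≈ -1.7500
f(O, S) = O**2
N(B, Q) = Q**2 + B*Q (N(B, Q) = Q*B + Q**2 = B*Q + Q**2 = Q**2 + B*Q)
118*N(m(0, 4), t) = 118*(-7*((-5 + 0) - 7/4)/4) = 118*(-7*(-5 - 7/4)/4) = 118*(-7/4*(-27/4)) = 118*(189/16) = 11151/8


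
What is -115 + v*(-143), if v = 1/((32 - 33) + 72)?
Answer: -8308/71 ≈ -117.01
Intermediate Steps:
v = 1/71 (v = 1/(-1 + 72) = 1/71 ≈ 0.014085)
-115 + v*(-143) = -115 + (1/71)*(-143) = -115 - 143/71 = -8308/71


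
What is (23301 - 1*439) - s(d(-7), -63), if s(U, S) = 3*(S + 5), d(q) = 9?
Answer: 23036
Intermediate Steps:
s(U, S) = 15 + 3*S (s(U, S) = 3*(5 + S) = 15 + 3*S)
(23301 - 1*439) - s(d(-7), -63) = (23301 - 1*439) - (15 + 3*(-63)) = (23301 - 439) - (15 - 189) = 22862 - 1*(-174) = 22862 + 174 = 23036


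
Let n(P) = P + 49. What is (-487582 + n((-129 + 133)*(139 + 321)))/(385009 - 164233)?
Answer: -485693/220776 ≈ -2.1999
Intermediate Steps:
n(P) = 49 + P
(-487582 + n((-129 + 133)*(139 + 321)))/(385009 - 164233) = (-487582 + (49 + (-129 + 133)*(139 + 321)))/(385009 - 164233) = (-487582 + (49 + 4*460))/220776 = (-487582 + (49 + 1840))*(1/220776) = (-487582 + 1889)*(1/220776) = -485693*1/220776 = -485693/220776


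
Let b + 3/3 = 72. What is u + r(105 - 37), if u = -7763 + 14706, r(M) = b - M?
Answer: 6946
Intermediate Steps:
b = 71 (b = -1 + 72 = 71)
r(M) = 71 - M
u = 6943
u + r(105 - 37) = 6943 + (71 - (105 - 37)) = 6943 + (71 - 1*68) = 6943 + (71 - 68) = 6943 + 3 = 6946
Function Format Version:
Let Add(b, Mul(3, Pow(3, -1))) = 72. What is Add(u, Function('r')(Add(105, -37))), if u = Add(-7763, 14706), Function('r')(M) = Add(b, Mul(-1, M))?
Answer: 6946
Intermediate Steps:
b = 71 (b = Add(-1, 72) = 71)
Function('r')(M) = Add(71, Mul(-1, M))
u = 6943
Add(u, Function('r')(Add(105, -37))) = Add(6943, Add(71, Mul(-1, Add(105, -37)))) = Add(6943, Add(71, Mul(-1, 68))) = Add(6943, Add(71, -68)) = Add(6943, 3) = 6946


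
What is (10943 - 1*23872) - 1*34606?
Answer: -47535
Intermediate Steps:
(10943 - 1*23872) - 1*34606 = (10943 - 23872) - 34606 = -12929 - 34606 = -47535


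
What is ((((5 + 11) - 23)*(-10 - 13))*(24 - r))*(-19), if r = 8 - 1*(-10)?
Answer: -18354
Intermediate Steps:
r = 18 (r = 8 + 10 = 18)
((((5 + 11) - 23)*(-10 - 13))*(24 - r))*(-19) = ((((5 + 11) - 23)*(-10 - 13))*(24 - 1*18))*(-19) = (((16 - 23)*(-23))*(24 - 18))*(-19) = (-7*(-23)*6)*(-19) = (161*6)*(-19) = 966*(-19) = -18354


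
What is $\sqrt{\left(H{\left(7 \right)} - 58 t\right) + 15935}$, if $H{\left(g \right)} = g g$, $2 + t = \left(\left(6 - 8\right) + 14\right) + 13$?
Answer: $5 \sqrt{586} \approx 121.04$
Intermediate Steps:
$t = 23$ ($t = -2 + \left(\left(\left(6 - 8\right) + 14\right) + 13\right) = -2 + \left(\left(-2 + 14\right) + 13\right) = -2 + \left(12 + 13\right) = -2 + 25 = 23$)
$H{\left(g \right)} = g^{2}$
$\sqrt{\left(H{\left(7 \right)} - 58 t\right) + 15935} = \sqrt{\left(7^{2} - 1334\right) + 15935} = \sqrt{\left(49 - 1334\right) + 15935} = \sqrt{-1285 + 15935} = \sqrt{14650} = 5 \sqrt{586}$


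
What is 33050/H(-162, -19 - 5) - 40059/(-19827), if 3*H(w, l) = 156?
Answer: 36520301/57278 ≈ 637.60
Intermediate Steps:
H(w, l) = 52 (H(w, l) = (⅓)*156 = 52)
33050/H(-162, -19 - 5) - 40059/(-19827) = 33050/52 - 40059/(-19827) = 33050*(1/52) - 40059*(-1/19827) = 16525/26 + 4451/2203 = 36520301/57278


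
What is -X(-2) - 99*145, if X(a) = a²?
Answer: -14359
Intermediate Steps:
-X(-2) - 99*145 = -1*(-2)² - 99*145 = -1*4 - 14355 = -4 - 14355 = -14359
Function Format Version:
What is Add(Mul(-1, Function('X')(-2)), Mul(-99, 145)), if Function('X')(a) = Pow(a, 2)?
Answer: -14359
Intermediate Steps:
Add(Mul(-1, Function('X')(-2)), Mul(-99, 145)) = Add(Mul(-1, Pow(-2, 2)), Mul(-99, 145)) = Add(Mul(-1, 4), -14355) = Add(-4, -14355) = -14359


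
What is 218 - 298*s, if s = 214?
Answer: -63554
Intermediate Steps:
218 - 298*s = 218 - 298*214 = 218 - 63772 = -63554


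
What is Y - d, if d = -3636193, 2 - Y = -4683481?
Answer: 8319676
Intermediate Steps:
Y = 4683483 (Y = 2 - 1*(-4683481) = 2 + 4683481 = 4683483)
Y - d = 4683483 - 1*(-3636193) = 4683483 + 3636193 = 8319676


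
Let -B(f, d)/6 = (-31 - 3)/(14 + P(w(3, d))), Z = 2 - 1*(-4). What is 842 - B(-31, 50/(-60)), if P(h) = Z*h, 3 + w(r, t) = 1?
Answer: 740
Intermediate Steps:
Z = 6 (Z = 2 + 4 = 6)
w(r, t) = -2 (w(r, t) = -3 + 1 = -2)
P(h) = 6*h
B(f, d) = 102 (B(f, d) = -6*(-31 - 3)/(14 + 6*(-2)) = -(-204)/(14 - 12) = -(-204)/2 = -6*(-17) = 102)
842 - B(-31, 50/(-60)) = 842 - 1*102 = 842 - 102 = 740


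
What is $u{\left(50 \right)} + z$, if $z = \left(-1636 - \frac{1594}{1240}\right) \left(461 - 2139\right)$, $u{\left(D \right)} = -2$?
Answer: $\frac{851682543}{310} \approx 2.7474 \cdot 10^{6}$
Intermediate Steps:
$z = \frac{851683163}{310}$ ($z = \left(-1636 - \frac{797}{620}\right) \left(-1678\right) = \left(- \frac{1015117}{620}\right) \left(-1678\right) = \frac{851683163}{310} \approx 2.7474 \cdot 10^{6}$)
$u{\left(50 \right)} + z = -2 + \frac{851683163}{310} = \frac{851682543}{310}$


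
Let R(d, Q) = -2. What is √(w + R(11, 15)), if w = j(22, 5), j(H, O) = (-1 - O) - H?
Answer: I*√30 ≈ 5.4772*I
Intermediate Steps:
j(H, O) = -1 - H - O
w = -28 (w = -1 - 1*22 - 1*5 = -1 - 22 - 5 = -28)
√(w + R(11, 15)) = √(-28 - 2) = √(-30) = I*√30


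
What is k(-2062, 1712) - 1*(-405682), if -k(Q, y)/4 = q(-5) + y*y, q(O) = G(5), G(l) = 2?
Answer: -11318102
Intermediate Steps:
q(O) = 2
k(Q, y) = -8 - 4*y**2 (k(Q, y) = -4*(2 + y*y) = -4*(2 + y**2) = -8 - 4*y**2)
k(-2062, 1712) - 1*(-405682) = (-8 - 4*1712**2) - 1*(-405682) = (-8 - 4*2930944) + 405682 = (-8 - 11723776) + 405682 = -11723784 + 405682 = -11318102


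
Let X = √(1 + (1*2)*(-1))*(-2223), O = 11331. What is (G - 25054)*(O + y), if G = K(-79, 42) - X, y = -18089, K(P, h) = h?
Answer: 169031096 - 15023034*I ≈ 1.6903e+8 - 1.5023e+7*I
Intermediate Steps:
X = -2223*I (X = √(1 + 2*(-1))*(-2223) = √(1 - 2)*(-2223) = √(-1)*(-2223) = I*(-2223) = -2223*I ≈ -2223.0*I)
G = 42 + 2223*I (G = 42 - (-2223)*I = 42 + 2223*I ≈ 42.0 + 2223.0*I)
(G - 25054)*(O + y) = ((42 + 2223*I) - 25054)*(11331 - 18089) = (-25012 + 2223*I)*(-6758) = 169031096 - 15023034*I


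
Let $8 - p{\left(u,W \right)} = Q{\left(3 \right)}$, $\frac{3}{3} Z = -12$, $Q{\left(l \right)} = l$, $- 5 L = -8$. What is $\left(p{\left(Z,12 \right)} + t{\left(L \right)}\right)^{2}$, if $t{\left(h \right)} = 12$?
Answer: $289$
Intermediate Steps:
$L = \frac{8}{5}$ ($L = \left(- \frac{1}{5}\right) \left(-8\right) = \frac{8}{5} \approx 1.6$)
$Z = -12$
$p{\left(u,W \right)} = 5$ ($p{\left(u,W \right)} = 8 - 3 = 5$)
$\left(p{\left(Z,12 \right)} + t{\left(L \right)}\right)^{2} = \left(5 + 12\right)^{2} = 17^{2} = 289$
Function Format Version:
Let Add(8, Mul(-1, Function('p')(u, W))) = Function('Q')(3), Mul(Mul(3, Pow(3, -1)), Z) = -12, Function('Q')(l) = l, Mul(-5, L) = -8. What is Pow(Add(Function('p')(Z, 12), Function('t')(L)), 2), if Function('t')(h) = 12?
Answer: 289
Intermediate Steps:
L = Rational(8, 5) (L = Mul(Rational(-1, 5), -8) = Rational(8, 5) ≈ 1.6000)
Z = -12
Function('p')(u, W) = 5 (Function('p')(u, W) = Add(8, Mul(-1, 3)) = Add(8, -3) = 5)
Pow(Add(Function('p')(Z, 12), Function('t')(L)), 2) = Pow(Add(5, 12), 2) = Pow(17, 2) = 289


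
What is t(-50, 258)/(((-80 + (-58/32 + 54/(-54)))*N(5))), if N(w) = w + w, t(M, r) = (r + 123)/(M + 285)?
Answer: -3048/1556875 ≈ -0.0019578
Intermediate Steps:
t(M, r) = (123 + r)/(285 + M)
N(w) = 2*w
t(-50, 258)/(((-80 + (-58/32 + 54/(-54)))*N(5))) = ((123 + 258)/(285 - 50))/(((-80 + (-58/32 + 54/(-54)))*(2*5))) = (381/235)/(((-80 + (-58*1/32 + 54*(-1/54)))*10)) = ((1/235)*381)/(((-80 + (-29/16 - 1))*10)) = 381/(235*(((-80 - 45/16)*10))) = 381/(235*((-1325/16*10))) = 381/(235*(-6625/8)) = (381/235)*(-8/6625) = -3048/1556875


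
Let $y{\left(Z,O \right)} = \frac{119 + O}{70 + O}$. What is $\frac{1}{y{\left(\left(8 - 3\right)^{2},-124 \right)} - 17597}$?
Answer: $- \frac{54}{950233} \approx -5.6828 \cdot 10^{-5}$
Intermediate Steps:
$y{\left(Z,O \right)} = \frac{119 + O}{70 + O}$
$\frac{1}{y{\left(\left(8 - 3\right)^{2},-124 \right)} - 17597} = \frac{1}{\frac{119 - 124}{70 - 124} - 17597} = \frac{1}{\frac{1}{-54} \left(-5\right) - 17597} = \frac{1}{\left(- \frac{1}{54}\right) \left(-5\right) - 17597} = \frac{1}{\frac{5}{54} - 17597} = \frac{1}{- \frac{950233}{54}} = - \frac{54}{950233}$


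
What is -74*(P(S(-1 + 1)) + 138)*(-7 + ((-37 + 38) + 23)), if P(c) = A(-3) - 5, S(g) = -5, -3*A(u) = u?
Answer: -168572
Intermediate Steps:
A(u) = -u/3
P(c) = -4 (P(c) = -1/3*(-3) - 5 = 1 - 5 = -4)
-74*(P(S(-1 + 1)) + 138)*(-7 + ((-37 + 38) + 23)) = -74*(-4 + 138)*(-7 + ((-37 + 38) + 23)) = -9916*(-7 + (1 + 23)) = -9916*(-7 + 24) = -9916*17 = -74*2278 = -168572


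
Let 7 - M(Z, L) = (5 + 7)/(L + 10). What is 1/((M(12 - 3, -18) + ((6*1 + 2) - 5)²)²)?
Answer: 4/1225 ≈ 0.0032653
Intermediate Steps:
M(Z, L) = 7 - 12/(10 + L) (M(Z, L) = 7 - (5 + 7)/(L + 10) = 7 - 12/(10 + L))
1/((M(12 - 3, -18) + ((6*1 + 2) - 5)²)²) = 1/(((58 + 7*(-18))/(10 - 18) + ((6*1 + 2) - 5)²)²) = 1/(((58 - 126)/(-8) + ((6 + 2) - 5)²)²) = 1/((-⅛*(-68) + (8 - 5)²)²) = 1/((17/2 + 3²)²) = 1/((17/2 + 9)²) = 1/((35/2)²) = 1/(1225/4) = 4/1225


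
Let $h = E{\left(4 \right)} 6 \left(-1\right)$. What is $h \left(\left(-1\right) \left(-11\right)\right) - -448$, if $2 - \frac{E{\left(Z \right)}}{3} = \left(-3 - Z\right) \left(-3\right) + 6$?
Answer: $5398$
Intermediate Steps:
$E{\left(Z \right)} = -39 - 9 Z$ ($E{\left(Z \right)} = 6 - 3 \left(\left(-3 - Z\right) \left(-3\right) + 6\right) = 6 - 3 \left(\left(9 + 3 Z\right) + 6\right) = 6 - 3 \left(15 + 3 Z\right) = 6 - \left(45 + 9 Z\right) = -39 - 9 Z$)
$h = 450$ ($h = \left(-39 - 36\right) 6 \left(-1\right) = \left(-75\right) 6 \left(-1\right) = \left(-450\right) \left(-1\right) = 450$)
$h \left(\left(-1\right) \left(-11\right)\right) - -448 = 450 \left(\left(-1\right) \left(-11\right)\right) - -448 = 450 \cdot 11 + 448 = 4950 + 448 = 5398$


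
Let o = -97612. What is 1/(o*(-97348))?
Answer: 1/9502332976 ≈ 1.0524e-10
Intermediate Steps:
1/(o*(-97348)) = 1/(-97612*(-97348)) = -1/97612*(-1/97348) = 1/9502332976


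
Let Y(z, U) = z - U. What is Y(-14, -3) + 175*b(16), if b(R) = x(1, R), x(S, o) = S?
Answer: 164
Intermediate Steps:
b(R) = 1
Y(-14, -3) + 175*b(16) = (-14 - 1*(-3)) + 175*1 = (-14 + 3) + 175 = -11 + 175 = 164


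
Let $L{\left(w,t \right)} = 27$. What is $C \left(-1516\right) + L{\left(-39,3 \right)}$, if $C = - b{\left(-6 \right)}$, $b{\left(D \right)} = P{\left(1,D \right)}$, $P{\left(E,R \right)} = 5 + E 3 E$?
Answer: $12155$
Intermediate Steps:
$P{\left(E,R \right)} = 5 + 3 E^{2}$
$b{\left(D \right)} = 8$ ($b{\left(D \right)} = 5 + 3 \cdot 1^{2} = 5 + 3 \cdot 1 = 5 + 3 = 8$)
$C = -8$ ($C = \left(-1\right) 8 = -8$)
$C \left(-1516\right) + L{\left(-39,3 \right)} = \left(-8\right) \left(-1516\right) + 27 = 12128 + 27 = 12155$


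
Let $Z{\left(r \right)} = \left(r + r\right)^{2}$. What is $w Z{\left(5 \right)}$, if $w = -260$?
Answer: $-26000$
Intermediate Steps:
$Z{\left(r \right)} = 4 r^{2}$ ($Z{\left(r \right)} = \left(2 r\right)^{2} = 4 r^{2}$)
$w Z{\left(5 \right)} = - 260 \cdot 4 \cdot 5^{2} = - 260 \cdot 4 \cdot 25 = \left(-260\right) 100 = -26000$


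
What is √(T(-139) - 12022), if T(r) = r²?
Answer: 3*√811 ≈ 85.434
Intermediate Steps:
√(T(-139) - 12022) = √((-139)² - 12022) = √(19321 - 12022) = √7299 = 3*√811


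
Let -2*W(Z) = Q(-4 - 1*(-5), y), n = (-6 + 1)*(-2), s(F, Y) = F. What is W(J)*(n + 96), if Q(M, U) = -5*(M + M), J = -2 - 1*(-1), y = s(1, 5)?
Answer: 530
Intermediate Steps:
y = 1
J = -1 (J = -2 + 1 = -1)
n = 10 (n = -5*(-2) = 10)
Q(M, U) = -10*M
W(Z) = 5 (W(Z) = -(-5)*(-4 - 1*(-5)) = -(-5)*(-4 + 5) = -(-5) = -½*(-10) = 5)
W(J)*(n + 96) = 5*(10 + 96) = 5*106 = 530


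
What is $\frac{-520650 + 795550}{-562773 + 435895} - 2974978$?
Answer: $- \frac{188729766792}{63439} \approx -2.975 \cdot 10^{6}$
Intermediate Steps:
$\frac{-520650 + 795550}{-562773 + 435895} - 2974978 = \frac{274900}{-126878} - 2974978 = 274900 \left(- \frac{1}{126878}\right) - 2974978 = - \frac{137450}{63439} - 2974978 = - \frac{188729766792}{63439}$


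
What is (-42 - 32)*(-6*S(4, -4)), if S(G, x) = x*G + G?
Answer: -5328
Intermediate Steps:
S(G, x) = G + G*x (S(G, x) = G*x + G = G + G*x)
(-42 - 32)*(-6*S(4, -4)) = (-42 - 32)*(-24*(1 - 4)) = -(-444)*4*(-3) = -(-444)*(-12) = -74*72 = -5328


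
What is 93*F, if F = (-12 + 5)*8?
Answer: -5208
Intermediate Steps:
F = -56 (F = -7*8 = -56)
93*F = 93*(-56) = -5208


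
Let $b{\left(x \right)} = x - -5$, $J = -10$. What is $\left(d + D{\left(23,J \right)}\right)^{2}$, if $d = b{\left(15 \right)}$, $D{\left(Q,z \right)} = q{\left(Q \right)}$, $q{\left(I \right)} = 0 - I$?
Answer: $9$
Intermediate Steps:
$q{\left(I \right)} = - I$
$D{\left(Q,z \right)} = - Q$
$b{\left(x \right)} = 5 + x$ ($b{\left(x \right)} = x + 5 = 5 + x$)
$d = 20$ ($d = 5 + 15 = 20$)
$\left(d + D{\left(23,J \right)}\right)^{2} = \left(20 - 23\right)^{2} = \left(-3\right)^{2} = 9$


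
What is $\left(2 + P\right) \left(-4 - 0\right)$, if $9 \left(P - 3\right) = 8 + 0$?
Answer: $- \frac{212}{9} \approx -23.556$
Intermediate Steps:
$P = \frac{35}{9}$ ($P = 3 + \frac{8 + 0}{9} = 3 + \frac{1}{9} \cdot 8 = 3 + \frac{8}{9} = \frac{35}{9} \approx 3.8889$)
$\left(2 + P\right) \left(-4 - 0\right) = \left(2 + \frac{35}{9}\right) \left(-4 - 0\right) = \frac{53 \left(-4 + 0\right)}{9} = \frac{53}{9} \left(-4\right) = - \frac{212}{9}$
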